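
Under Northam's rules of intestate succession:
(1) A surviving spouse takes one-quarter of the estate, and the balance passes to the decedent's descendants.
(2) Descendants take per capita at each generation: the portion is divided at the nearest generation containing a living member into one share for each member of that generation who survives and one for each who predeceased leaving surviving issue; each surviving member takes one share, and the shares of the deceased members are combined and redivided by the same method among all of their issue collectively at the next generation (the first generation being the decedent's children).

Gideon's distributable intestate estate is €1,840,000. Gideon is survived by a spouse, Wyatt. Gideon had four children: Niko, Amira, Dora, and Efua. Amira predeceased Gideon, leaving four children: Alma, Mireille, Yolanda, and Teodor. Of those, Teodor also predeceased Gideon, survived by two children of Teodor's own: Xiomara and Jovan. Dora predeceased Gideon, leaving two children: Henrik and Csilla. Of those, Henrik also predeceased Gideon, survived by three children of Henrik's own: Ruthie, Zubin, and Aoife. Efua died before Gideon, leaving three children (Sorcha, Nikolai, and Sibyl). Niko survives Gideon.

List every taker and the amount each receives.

Wyatt: €460,000; Niko: €345,000; Alma: €115,000; Mireille: €115,000; Yolanda: €115,000; Xiomara: €46,000; Jovan: €46,000; Ruthie: €46,000; Zubin: €46,000; Aoife: €46,000; Csilla: €115,000; Sorcha: €115,000; Nikolai: €115,000; Sibyl: €115,000

Wyatt takes one-quarter of €1,840,000 = €460,000. The remaining €1,380,000 passes to the descendants.
The descendants' portion (€1,380,000) is divided at the children's generation into 4 shares of €345,000. Niko takes €345,000. The 3 shares of the deceased (Amira, Dora, and Efua) are combined into a pool of €1,035,000.
That pool (€1,035,000) is divided at the grandchildren's generation into 9 shares of €115,000. Alma, Mireille, Yolanda, Csilla, Sorcha, Nikolai, and Sibyl each take €115,000. The 2 shares of the deceased (Teodor and Henrik) are combined into a pool of €230,000.
That pool (€230,000) is divided at the great-grandchildren's generation equally among Xiomara, Jovan, Ruthie, Zubin, and Aoife: €46,000 each.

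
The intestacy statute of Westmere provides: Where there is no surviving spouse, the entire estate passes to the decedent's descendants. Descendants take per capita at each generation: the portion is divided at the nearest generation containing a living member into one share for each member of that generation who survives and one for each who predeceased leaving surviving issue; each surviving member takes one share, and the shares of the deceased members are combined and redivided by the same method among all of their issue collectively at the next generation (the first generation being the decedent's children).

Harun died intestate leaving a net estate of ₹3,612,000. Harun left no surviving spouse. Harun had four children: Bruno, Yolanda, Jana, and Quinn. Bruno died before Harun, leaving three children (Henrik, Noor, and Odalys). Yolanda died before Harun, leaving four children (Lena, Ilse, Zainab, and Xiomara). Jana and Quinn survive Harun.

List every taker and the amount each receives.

Henrik: ₹258,000; Noor: ₹258,000; Odalys: ₹258,000; Lena: ₹258,000; Ilse: ₹258,000; Zainab: ₹258,000; Xiomara: ₹258,000; Jana: ₹903,000; Quinn: ₹903,000

The entire ₹3,612,000 passes to the descendants.
That amount (₹3,612,000) is divided at the children's generation into 4 shares of ₹903,000. Jana and Quinn each take ₹903,000. The 2 shares of the deceased (Bruno and Yolanda) are combined into a pool of ₹1,806,000.
That pool (₹1,806,000) is divided at the grandchildren's generation equally among Henrik, Noor, Odalys, Lena, Ilse, Zainab, and Xiomara: ₹258,000 each.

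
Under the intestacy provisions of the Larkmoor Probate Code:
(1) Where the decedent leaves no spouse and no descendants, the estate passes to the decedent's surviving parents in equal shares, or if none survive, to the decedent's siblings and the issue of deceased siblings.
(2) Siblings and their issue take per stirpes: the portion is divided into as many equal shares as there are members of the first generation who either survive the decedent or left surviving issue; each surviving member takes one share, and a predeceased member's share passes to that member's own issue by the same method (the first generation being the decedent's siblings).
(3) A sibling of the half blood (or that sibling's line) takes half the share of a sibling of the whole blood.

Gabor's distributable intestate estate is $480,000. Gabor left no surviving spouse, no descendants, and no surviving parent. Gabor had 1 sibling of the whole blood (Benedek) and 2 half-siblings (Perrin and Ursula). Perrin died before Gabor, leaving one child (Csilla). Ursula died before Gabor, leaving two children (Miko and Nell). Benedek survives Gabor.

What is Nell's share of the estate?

The entire $480,000 passes to the siblings and their issue.
Counting each half-blood sibling's line as half a unit, there are 2 units in $480,000, so one unit is $240,000. Whole-blood lines (Benedek) take $240,000 each; half-blood lines (Perrin and Ursula) take $120,000 each.
Perrin's share ($120,000) passes entirely to Csilla.
Ursula's share ($120,000) is divided into 2 shares of $60,000: Miko and Nell each take $60,000.

Nell receives $60,000.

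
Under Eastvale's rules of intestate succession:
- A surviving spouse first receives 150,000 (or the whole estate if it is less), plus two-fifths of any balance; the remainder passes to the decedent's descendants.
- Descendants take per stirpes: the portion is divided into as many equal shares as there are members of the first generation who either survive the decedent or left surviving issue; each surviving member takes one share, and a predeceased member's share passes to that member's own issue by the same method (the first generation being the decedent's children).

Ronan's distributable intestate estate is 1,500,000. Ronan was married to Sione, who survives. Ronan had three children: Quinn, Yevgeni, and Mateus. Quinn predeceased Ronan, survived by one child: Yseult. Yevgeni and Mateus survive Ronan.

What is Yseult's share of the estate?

Yseult receives 270,000.

Sione first takes 150,000, leaving a balance of 1,350,000. Sione then takes two-fifths of the balance (540,000), for a total of 690,000. The remaining 810,000 passes to the descendants.
The descendants' portion (810,000) is divided into 3 shares of 270,000: Yevgeni and Mateus each take 270,000; Quinn's 270,000 share passes to Quinn's issue.
Quinn's share (270,000) passes entirely to Yseult.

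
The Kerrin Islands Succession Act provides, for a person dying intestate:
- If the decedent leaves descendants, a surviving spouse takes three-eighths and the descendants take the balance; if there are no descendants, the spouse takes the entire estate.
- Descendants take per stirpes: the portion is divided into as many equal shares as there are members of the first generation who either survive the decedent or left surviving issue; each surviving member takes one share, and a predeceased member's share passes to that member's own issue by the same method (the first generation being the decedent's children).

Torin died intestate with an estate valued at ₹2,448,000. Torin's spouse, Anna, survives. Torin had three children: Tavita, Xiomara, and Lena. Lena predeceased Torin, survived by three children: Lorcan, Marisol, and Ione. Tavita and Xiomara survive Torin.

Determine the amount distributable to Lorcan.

Anna takes three-eighths of ₹2,448,000 = ₹918,000. The remaining ₹1,530,000 passes to the descendants.
The descendants' portion (₹1,530,000) is divided into 3 shares of ₹510,000: Tavita and Xiomara each take ₹510,000; Lena's ₹510,000 share passes to Lena's issue.
Lena's share (₹510,000) is divided into 3 shares of ₹170,000: Lorcan, Marisol, and Ione each take ₹170,000.

Lorcan receives ₹170,000.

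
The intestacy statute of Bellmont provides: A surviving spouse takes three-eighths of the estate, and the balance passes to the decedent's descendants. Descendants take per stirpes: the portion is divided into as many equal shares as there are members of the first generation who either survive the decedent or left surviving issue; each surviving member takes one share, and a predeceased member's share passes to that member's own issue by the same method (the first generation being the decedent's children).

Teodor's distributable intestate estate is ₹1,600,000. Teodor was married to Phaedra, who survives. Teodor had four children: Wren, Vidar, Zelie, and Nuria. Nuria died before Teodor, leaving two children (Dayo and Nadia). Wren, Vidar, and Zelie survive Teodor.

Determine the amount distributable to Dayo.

Phaedra takes three-eighths of ₹1,600,000 = ₹600,000. The remaining ₹1,000,000 passes to the descendants.
The descendants' portion (₹1,000,000) is divided into 4 shares of ₹250,000: Wren, Vidar, and Zelie each take ₹250,000; Nuria's ₹250,000 share passes to Nuria's issue.
Nuria's share (₹250,000) is divided into 2 shares of ₹125,000: Dayo and Nadia each take ₹125,000.

Dayo receives ₹125,000.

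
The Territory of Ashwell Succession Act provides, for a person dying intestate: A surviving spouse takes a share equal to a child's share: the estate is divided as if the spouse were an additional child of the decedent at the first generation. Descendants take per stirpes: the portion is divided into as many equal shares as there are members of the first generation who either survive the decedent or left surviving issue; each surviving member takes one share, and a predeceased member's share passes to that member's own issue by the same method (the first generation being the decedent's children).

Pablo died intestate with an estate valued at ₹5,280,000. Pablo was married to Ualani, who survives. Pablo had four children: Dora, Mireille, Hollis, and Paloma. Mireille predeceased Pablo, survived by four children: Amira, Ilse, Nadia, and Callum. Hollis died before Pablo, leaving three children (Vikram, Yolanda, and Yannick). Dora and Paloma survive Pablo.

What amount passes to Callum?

Callum receives ₹264,000.

The spouse counts as an additional share at the children's level, so there are 5 primary shares of ₹1,056,000. Ualani takes one such share (₹1,056,000).
The children's combined portion (₹4,224,000) is divided into 4 shares of ₹1,056,000: Dora and Paloma each take ₹1,056,000; Mireille's ₹1,056,000 share passes to Mireille's issue; Hollis's ₹1,056,000 share passes to Hollis's issue.
Mireille's share (₹1,056,000) is divided into 4 shares of ₹264,000: Amira, Ilse, Nadia, and Callum each take ₹264,000.
Hollis's share (₹1,056,000) is divided into 3 shares of ₹352,000: Vikram, Yolanda, and Yannick each take ₹352,000.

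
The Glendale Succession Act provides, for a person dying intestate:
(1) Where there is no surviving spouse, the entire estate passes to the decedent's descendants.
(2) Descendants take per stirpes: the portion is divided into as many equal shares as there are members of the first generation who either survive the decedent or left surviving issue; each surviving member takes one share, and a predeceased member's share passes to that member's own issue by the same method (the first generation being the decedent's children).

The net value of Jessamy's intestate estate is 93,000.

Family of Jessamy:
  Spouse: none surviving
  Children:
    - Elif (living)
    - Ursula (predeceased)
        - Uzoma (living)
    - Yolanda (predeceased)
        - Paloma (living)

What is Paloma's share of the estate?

Paloma receives 31,000.

The entire 93,000 passes to the descendants.
That amount (93,000) is divided into 3 shares of 31,000: Elif takes 31,000; Ursula's 31,000 share passes to Ursula's issue; Yolanda's 31,000 share passes to Yolanda's issue.
Ursula's share (31,000) passes entirely to Uzoma.
Yolanda's share (31,000) passes entirely to Paloma.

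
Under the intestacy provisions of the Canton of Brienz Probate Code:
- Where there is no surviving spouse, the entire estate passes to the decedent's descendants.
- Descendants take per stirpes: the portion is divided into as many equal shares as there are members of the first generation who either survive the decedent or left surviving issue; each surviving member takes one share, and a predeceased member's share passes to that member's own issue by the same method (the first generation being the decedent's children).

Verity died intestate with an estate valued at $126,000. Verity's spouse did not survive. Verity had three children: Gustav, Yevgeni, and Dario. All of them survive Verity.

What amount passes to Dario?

Dario receives $42,000.

The entire $126,000 passes to the descendants.
That amount ($126,000) is divided into 3 shares of $42,000: Gustav, Yevgeni, and Dario each take $42,000.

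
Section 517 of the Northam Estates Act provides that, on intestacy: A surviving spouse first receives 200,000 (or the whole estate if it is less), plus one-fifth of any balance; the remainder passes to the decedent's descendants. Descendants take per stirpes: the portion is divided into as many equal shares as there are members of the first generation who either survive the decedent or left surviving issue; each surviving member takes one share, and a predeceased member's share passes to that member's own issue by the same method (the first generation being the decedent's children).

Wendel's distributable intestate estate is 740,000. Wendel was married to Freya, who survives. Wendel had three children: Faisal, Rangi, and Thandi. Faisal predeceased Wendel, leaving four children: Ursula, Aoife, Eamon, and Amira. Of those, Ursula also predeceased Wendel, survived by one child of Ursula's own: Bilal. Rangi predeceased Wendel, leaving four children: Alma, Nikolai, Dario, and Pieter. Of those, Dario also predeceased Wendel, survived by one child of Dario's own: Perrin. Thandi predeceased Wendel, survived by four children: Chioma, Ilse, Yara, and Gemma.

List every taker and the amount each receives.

Freya: 308,000; Bilal: 36,000; Aoife: 36,000; Eamon: 36,000; Amira: 36,000; Alma: 36,000; Nikolai: 36,000; Perrin: 36,000; Pieter: 36,000; Chioma: 36,000; Ilse: 36,000; Yara: 36,000; Gemma: 36,000

Freya first takes 200,000, leaving a balance of 540,000. Freya then takes one-fifth of the balance (108,000), for a total of 308,000. The remaining 432,000 passes to the descendants.
The descendants' portion (432,000) is divided into 3 shares of 144,000: Faisal's 144,000 share passes to Faisal's issue; Rangi's 144,000 share passes to Rangi's issue; Thandi's 144,000 share passes to Thandi's issue.
Faisal's share (144,000) is divided into 4 shares of 36,000: Aoife, Eamon, and Amira each take 36,000; Ursula's 36,000 share passes to Ursula's issue.
Ursula's share (36,000) passes entirely to Bilal.
Rangi's share (144,000) is divided into 4 shares of 36,000: Alma, Nikolai, and Pieter each take 36,000; Dario's 36,000 share passes to Dario's issue.
Dario's share (36,000) passes entirely to Perrin.
Thandi's share (144,000) is divided into 4 shares of 36,000: Chioma, Ilse, Yara, and Gemma each take 36,000.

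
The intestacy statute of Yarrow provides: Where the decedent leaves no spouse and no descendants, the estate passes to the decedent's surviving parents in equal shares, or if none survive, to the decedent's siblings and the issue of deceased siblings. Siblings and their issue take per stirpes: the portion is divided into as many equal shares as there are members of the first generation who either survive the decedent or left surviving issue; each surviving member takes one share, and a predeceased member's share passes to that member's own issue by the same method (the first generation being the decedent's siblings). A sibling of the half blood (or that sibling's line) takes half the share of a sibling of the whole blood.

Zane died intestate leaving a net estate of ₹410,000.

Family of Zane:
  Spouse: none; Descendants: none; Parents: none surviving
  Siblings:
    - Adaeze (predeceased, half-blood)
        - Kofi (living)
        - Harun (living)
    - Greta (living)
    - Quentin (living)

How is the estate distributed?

The entire ₹410,000 passes to the siblings and their issue.
Counting each half-blood sibling's line as half a unit, there are 5/2 units in ₹410,000, so one unit is ₹164,000. Whole-blood lines (Greta and Quentin) take ₹164,000 each; half-blood lines (Adaeze) take ₹82,000 each.
Adaeze's share (₹82,000) is divided into 2 shares of ₹41,000: Kofi and Harun each take ₹41,000.

Kofi: ₹41,000; Harun: ₹41,000; Greta: ₹164,000; Quentin: ₹164,000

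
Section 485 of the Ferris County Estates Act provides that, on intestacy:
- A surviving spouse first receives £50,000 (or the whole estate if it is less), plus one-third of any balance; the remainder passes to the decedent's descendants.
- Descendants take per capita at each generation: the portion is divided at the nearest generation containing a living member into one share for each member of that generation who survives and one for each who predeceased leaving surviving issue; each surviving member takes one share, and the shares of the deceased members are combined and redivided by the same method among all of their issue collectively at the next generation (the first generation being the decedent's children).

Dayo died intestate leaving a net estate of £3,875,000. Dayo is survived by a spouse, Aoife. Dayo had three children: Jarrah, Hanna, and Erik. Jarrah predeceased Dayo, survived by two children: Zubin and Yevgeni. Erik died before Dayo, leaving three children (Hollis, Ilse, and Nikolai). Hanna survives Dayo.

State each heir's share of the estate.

Aoife: £1,325,000; Zubin: £340,000; Yevgeni: £340,000; Hanna: £850,000; Hollis: £340,000; Ilse: £340,000; Nikolai: £340,000

Aoife first takes £50,000, leaving a balance of £3,825,000. Aoife then takes one-third of the balance (£1,275,000), for a total of £1,325,000. The remaining £2,550,000 passes to the descendants.
The descendants' portion (£2,550,000) is divided at the children's generation into 3 shares of £850,000. Hanna takes £850,000. The 2 shares of the deceased (Jarrah and Erik) are combined into a pool of £1,700,000.
That pool (£1,700,000) is divided at the grandchildren's generation equally among Zubin, Yevgeni, Hollis, Ilse, and Nikolai: £340,000 each.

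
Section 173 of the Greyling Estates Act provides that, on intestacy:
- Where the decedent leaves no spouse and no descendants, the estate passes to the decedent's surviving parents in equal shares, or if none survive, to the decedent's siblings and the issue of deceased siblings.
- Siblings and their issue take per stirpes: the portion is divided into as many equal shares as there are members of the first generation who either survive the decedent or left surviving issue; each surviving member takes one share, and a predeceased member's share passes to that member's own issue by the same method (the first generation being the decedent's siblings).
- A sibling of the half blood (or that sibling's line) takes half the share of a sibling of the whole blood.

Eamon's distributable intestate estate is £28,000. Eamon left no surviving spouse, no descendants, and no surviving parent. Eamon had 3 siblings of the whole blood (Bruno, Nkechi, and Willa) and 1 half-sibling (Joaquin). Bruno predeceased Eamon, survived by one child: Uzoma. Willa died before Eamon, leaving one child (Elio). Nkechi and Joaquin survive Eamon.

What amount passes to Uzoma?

Uzoma receives £8,000.

The entire £28,000 passes to the siblings and their issue.
Counting each half-blood sibling's line as half a unit, there are 7/2 units in £28,000, so one unit is £8,000. Whole-blood lines (Bruno, Nkechi, and Willa) take £8,000 each; half-blood lines (Joaquin) take £4,000 each.
Bruno's share (£8,000) passes entirely to Uzoma.
Willa's share (£8,000) passes entirely to Elio.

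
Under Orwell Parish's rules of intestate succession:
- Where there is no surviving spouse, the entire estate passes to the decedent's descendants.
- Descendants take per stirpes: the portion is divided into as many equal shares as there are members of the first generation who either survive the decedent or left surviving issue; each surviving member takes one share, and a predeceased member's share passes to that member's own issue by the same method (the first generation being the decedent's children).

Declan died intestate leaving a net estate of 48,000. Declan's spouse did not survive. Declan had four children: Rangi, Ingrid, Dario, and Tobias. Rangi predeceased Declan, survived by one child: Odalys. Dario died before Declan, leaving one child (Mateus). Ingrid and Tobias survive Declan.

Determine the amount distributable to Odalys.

The entire 48,000 passes to the descendants.
That amount (48,000) is divided into 4 shares of 12,000: Ingrid and Tobias each take 12,000; Rangi's 12,000 share passes to Rangi's issue; Dario's 12,000 share passes to Dario's issue.
Rangi's share (12,000) passes entirely to Odalys.
Dario's share (12,000) passes entirely to Mateus.

Odalys receives 12,000.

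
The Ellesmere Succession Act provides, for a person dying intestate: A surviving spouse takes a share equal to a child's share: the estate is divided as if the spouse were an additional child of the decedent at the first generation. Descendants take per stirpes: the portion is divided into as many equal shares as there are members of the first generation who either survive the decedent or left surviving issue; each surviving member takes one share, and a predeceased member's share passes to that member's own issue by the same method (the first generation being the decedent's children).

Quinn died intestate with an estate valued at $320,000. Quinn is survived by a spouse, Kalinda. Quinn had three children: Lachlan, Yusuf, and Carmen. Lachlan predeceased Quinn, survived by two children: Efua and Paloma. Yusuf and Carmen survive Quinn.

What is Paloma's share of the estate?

Paloma receives $40,000.

The spouse counts as an additional share at the children's level, so there are 4 primary shares of $80,000. Kalinda takes one such share ($80,000).
The children's combined portion ($240,000) is divided into 3 shares of $80,000: Yusuf and Carmen each take $80,000; Lachlan's $80,000 share passes to Lachlan's issue.
Lachlan's share ($80,000) is divided into 2 shares of $40,000: Efua and Paloma each take $40,000.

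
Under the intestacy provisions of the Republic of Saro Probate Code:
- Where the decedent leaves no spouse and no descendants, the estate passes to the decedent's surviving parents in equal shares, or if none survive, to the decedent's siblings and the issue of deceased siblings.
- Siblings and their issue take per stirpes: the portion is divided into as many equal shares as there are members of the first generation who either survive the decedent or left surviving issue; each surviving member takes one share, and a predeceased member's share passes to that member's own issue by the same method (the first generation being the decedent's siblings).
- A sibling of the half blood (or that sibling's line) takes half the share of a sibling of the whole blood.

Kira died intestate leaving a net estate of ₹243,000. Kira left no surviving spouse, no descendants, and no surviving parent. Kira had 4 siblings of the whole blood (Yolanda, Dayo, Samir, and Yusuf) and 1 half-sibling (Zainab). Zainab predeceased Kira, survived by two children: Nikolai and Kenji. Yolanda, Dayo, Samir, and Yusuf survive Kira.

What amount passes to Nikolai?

Nikolai receives ₹13,500.

The entire ₹243,000 passes to the siblings and their issue.
Counting each half-blood sibling's line as half a unit, there are 9/2 units in ₹243,000, so one unit is ₹54,000. Whole-blood lines (Yolanda, Dayo, Samir, and Yusuf) take ₹54,000 each; half-blood lines (Zainab) take ₹27,000 each.
Zainab's share (₹27,000) is divided into 2 shares of ₹13,500: Nikolai and Kenji each take ₹13,500.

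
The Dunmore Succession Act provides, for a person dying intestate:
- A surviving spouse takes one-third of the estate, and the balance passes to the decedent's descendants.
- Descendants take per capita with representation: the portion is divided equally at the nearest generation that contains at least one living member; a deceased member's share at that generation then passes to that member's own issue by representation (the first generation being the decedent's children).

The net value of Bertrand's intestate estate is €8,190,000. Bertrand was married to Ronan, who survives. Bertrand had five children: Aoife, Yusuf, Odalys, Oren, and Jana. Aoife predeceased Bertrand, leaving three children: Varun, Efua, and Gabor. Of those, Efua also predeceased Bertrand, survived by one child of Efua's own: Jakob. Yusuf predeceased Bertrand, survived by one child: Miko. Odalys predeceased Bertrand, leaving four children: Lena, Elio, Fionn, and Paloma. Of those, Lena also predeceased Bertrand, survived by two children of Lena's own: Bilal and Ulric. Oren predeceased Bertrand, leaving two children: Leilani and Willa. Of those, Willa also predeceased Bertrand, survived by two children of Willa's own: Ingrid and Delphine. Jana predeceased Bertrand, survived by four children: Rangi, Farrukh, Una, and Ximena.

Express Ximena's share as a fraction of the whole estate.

Ximena receives 1/21 of the estate.

Ronan takes one-third of €8,190,000 = €2,730,000. The remaining €5,460,000 passes to the descendants.
No child survives, so the initial division is made at the grandchildren's generation.
The descendants' portion (€5,460,000) is divided into 14 shares of €390,000: Varun, Gabor, Miko, Elio, Fionn, Paloma, Leilani, Rangi, Farrukh, Una, and Ximena each take €390,000; Efua's €390,000 share passes to Efua's issue; Lena's €390,000 share passes to Lena's issue; Willa's €390,000 share passes to Willa's issue.
Efua's share (€390,000) passes entirely to Jakob.
Lena's share (€390,000) is divided into 2 shares of €195,000: Bilal and Ulric each take €195,000.
Willa's share (€390,000) is divided into 2 shares of €195,000: Ingrid and Delphine each take €195,000.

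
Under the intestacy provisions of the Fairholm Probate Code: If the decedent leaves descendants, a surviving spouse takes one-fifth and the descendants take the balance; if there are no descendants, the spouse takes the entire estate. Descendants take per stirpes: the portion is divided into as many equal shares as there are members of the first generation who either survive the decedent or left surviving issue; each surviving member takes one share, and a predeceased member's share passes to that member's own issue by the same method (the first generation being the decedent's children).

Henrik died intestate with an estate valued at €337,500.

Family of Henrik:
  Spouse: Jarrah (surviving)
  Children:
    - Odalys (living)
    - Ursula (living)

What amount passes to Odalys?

Jarrah takes one-fifth of €337,500 = €67,500. The remaining €270,000 passes to the descendants.
The descendants' portion (€270,000) is divided into 2 shares of €135,000: Odalys and Ursula each take €135,000.

Odalys receives €135,000.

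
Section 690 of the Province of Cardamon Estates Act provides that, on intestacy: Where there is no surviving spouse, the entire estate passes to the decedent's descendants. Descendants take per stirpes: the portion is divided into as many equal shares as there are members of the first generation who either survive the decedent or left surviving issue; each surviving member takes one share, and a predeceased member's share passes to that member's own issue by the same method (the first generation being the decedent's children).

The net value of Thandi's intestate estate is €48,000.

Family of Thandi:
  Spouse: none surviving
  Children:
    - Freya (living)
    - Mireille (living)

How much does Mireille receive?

The entire €48,000 passes to the descendants.
That amount (€48,000) is divided into 2 shares of €24,000: Freya and Mireille each take €24,000.

Mireille receives €24,000.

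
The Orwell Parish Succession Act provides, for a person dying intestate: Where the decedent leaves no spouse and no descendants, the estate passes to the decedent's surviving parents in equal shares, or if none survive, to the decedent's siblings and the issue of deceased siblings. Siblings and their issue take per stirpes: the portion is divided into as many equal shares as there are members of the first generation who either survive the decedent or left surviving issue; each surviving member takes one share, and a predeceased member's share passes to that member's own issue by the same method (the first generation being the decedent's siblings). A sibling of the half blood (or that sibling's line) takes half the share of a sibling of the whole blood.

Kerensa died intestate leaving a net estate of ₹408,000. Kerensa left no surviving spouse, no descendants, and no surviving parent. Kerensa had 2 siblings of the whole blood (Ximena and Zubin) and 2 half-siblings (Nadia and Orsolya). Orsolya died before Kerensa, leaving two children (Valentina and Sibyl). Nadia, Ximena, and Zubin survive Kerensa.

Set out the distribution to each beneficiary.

Nadia: ₹68,000; Ximena: ₹136,000; Zubin: ₹136,000; Valentina: ₹34,000; Sibyl: ₹34,000

The entire ₹408,000 passes to the siblings and their issue.
Counting each half-blood sibling's line as half a unit, there are 3 units in ₹408,000, so one unit is ₹136,000. Whole-blood lines (Ximena and Zubin) take ₹136,000 each; half-blood lines (Nadia and Orsolya) take ₹68,000 each.
Orsolya's share (₹68,000) is divided into 2 shares of ₹34,000: Valentina and Sibyl each take ₹34,000.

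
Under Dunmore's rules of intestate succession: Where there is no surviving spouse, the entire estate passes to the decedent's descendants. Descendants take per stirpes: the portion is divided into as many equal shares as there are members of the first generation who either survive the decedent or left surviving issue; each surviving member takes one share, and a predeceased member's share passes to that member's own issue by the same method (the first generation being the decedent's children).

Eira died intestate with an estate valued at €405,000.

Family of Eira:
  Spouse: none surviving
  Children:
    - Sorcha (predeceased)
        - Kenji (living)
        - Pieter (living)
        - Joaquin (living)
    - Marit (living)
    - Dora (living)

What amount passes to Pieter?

The entire €405,000 passes to the descendants.
That amount (€405,000) is divided into 3 shares of €135,000: Marit and Dora each take €135,000; Sorcha's €135,000 share passes to Sorcha's issue.
Sorcha's share (€135,000) is divided into 3 shares of €45,000: Kenji, Pieter, and Joaquin each take €45,000.

Pieter receives €45,000.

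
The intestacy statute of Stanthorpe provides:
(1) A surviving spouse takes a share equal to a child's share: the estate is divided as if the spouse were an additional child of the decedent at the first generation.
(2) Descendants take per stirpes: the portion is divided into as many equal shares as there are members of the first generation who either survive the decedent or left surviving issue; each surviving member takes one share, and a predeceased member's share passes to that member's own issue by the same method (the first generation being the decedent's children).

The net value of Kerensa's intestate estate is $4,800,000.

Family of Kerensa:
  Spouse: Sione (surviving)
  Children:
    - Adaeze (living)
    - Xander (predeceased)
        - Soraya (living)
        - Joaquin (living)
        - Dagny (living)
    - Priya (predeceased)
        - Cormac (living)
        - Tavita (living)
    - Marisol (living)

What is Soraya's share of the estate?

Soraya receives $320,000.

The spouse counts as an additional share at the children's level, so there are 5 primary shares of $960,000. Sione takes one such share ($960,000).
The children's combined portion ($3,840,000) is divided into 4 shares of $960,000: Adaeze and Marisol each take $960,000; Xander's $960,000 share passes to Xander's issue; Priya's $960,000 share passes to Priya's issue.
Xander's share ($960,000) is divided into 3 shares of $320,000: Soraya, Joaquin, and Dagny each take $320,000.
Priya's share ($960,000) is divided into 2 shares of $480,000: Cormac and Tavita each take $480,000.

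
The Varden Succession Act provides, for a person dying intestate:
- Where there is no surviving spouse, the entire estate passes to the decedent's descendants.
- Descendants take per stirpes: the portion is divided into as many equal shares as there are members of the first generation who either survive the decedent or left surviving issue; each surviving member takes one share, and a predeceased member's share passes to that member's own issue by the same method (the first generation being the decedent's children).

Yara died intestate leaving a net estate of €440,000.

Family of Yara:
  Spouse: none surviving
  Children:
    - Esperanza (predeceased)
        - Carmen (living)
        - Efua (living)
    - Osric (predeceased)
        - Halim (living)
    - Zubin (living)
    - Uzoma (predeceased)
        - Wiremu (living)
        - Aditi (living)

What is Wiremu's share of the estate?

Wiremu receives €55,000.

The entire €440,000 passes to the descendants.
That amount (€440,000) is divided into 4 shares of €110,000: Zubin takes €110,000; Esperanza's €110,000 share passes to Esperanza's issue; Osric's €110,000 share passes to Osric's issue; Uzoma's €110,000 share passes to Uzoma's issue.
Esperanza's share (€110,000) is divided into 2 shares of €55,000: Carmen and Efua each take €55,000.
Osric's share (€110,000) passes entirely to Halim.
Uzoma's share (€110,000) is divided into 2 shares of €55,000: Wiremu and Aditi each take €55,000.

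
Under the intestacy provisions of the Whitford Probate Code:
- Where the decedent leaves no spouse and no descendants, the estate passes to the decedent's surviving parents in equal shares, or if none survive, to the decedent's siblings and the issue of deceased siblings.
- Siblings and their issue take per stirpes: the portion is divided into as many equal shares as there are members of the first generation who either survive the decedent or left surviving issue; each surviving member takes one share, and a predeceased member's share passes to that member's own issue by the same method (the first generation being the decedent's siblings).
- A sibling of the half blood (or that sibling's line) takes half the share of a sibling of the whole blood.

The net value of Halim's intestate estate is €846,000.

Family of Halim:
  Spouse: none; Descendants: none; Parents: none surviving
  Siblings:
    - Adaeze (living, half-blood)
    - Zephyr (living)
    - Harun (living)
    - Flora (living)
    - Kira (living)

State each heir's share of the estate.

The entire €846,000 passes to the siblings and their issue.
Counting each half-blood sibling's line as half a unit, there are 9/2 units in €846,000, so one unit is €188,000. Whole-blood lines (Zephyr, Harun, Flora, and Kira) take €188,000 each; half-blood lines (Adaeze) take €94,000 each.

Adaeze: €94,000; Zephyr: €188,000; Harun: €188,000; Flora: €188,000; Kira: €188,000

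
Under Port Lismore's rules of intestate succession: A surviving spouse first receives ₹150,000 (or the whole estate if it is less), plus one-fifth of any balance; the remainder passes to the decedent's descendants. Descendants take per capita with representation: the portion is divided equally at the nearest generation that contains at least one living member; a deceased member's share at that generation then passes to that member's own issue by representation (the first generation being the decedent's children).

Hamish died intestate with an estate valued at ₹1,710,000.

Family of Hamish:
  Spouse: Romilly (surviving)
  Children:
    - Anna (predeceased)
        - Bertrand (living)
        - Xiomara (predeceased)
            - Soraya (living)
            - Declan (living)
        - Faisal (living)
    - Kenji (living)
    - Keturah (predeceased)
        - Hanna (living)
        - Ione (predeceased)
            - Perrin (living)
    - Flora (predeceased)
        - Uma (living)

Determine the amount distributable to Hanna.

Hanna receives ₹156,000.

Romilly first takes ₹150,000, leaving a balance of ₹1,560,000. Romilly then takes one-fifth of the balance (₹312,000), for a total of ₹462,000. The remaining ₹1,248,000 passes to the descendants.
The descendants' portion (₹1,248,000) is divided into 4 shares of ₹312,000: Kenji takes ₹312,000; Anna's ₹312,000 share passes to Anna's issue; Keturah's ₹312,000 share passes to Keturah's issue; Flora's ₹312,000 share passes to Flora's issue.
Anna's share (₹312,000) is divided into 3 shares of ₹104,000: Bertrand and Faisal each take ₹104,000; Xiomara's ₹104,000 share passes to Xiomara's issue.
Xiomara's share (₹104,000) is divided into 2 shares of ₹52,000: Soraya and Declan each take ₹52,000.
Keturah's share (₹312,000) is divided into 2 shares of ₹156,000: Hanna takes ₹156,000; Ione's ₹156,000 share passes to Ione's issue.
Ione's share (₹156,000) passes entirely to Perrin.
Flora's share (₹312,000) passes entirely to Uma.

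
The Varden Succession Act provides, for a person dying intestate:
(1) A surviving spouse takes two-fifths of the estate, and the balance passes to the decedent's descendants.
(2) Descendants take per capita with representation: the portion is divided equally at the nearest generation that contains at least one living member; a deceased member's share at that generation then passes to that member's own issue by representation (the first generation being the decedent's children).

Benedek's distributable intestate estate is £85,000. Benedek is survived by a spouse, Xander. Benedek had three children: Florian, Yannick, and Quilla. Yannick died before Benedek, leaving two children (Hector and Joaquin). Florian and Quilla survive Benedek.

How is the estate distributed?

Xander takes two-fifths of £85,000 = £34,000. The remaining £51,000 passes to the descendants.
The descendants' portion (£51,000) is divided into 3 shares of £17,000: Florian and Quilla each take £17,000; Yannick's £17,000 share passes to Yannick's issue.
Yannick's share (£17,000) is divided into 2 shares of £8,500: Hector and Joaquin each take £8,500.

Xander: £34,000; Florian: £17,000; Hector: £8,500; Joaquin: £8,500; Quilla: £17,000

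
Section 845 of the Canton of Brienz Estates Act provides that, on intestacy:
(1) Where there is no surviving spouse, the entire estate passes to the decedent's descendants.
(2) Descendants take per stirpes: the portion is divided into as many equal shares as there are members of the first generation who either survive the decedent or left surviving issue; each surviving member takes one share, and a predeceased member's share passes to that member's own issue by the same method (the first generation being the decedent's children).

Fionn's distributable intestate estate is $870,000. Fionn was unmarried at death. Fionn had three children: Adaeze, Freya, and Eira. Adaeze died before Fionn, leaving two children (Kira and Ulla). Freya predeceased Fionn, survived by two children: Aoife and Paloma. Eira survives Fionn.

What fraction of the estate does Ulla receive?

The entire $870,000 passes to the descendants.
That amount ($870,000) is divided into 3 shares of $290,000: Eira takes $290,000; Adaeze's $290,000 share passes to Adaeze's issue; Freya's $290,000 share passes to Freya's issue.
Adaeze's share ($290,000) is divided into 2 shares of $145,000: Kira and Ulla each take $145,000.
Freya's share ($290,000) is divided into 2 shares of $145,000: Aoife and Paloma each take $145,000.

Ulla receives 1/6 of the estate.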